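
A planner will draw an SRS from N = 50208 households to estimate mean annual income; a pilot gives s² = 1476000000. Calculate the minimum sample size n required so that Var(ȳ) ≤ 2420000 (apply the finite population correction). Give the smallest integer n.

603

Without fpc, n₀ = s²/D = 1476000000/2420000 = 609.9174.
With fpc, (1 − n/N)·s²/n ≤ D requires n ≥ n₀/(1 + n₀/N) = 609.9174/(1 + 609.9174/50208) = 602.5972.
Rounding up, n = 603.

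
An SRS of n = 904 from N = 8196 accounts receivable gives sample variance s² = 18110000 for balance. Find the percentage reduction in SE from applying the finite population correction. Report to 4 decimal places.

f = n/N = 904/8196 = 0.11029771.
SE_no-fpc = √(s²/n) = 141.53864; SE_fpc = √((1−f)s²/n) = 133.50495.
Ratio = √(1−f) = 0.94324032. Reduction = 100·(1 − 0.94324032) = 5.6760%.

5.6760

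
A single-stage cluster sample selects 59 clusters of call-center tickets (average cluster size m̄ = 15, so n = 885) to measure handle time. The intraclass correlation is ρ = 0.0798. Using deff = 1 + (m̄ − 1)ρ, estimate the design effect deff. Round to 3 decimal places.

2.117

deff = 1 + (15 − 1)·0.0798 = 1 + 1.1172 = 2.1172.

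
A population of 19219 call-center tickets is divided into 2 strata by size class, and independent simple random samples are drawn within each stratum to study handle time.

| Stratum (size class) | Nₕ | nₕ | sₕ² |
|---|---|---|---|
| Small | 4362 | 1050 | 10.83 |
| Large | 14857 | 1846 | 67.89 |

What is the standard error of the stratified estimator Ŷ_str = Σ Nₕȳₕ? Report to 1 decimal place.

2694.1

Var(Ŷ_str) = Σₕ Nₕ²(1 − fₕ)sₕ²/nₕ.
Small: 4362²·(1 − 1050/4362)·10.83/1050 = 149009.91.
Large: 14857²·(1 − 1846/14857)·67.89/1846 = 7.1091211 × 10^6.
Sum = 7.258131 × 10^6.
SE = √(7.258131 × 10^6) = 2694.1.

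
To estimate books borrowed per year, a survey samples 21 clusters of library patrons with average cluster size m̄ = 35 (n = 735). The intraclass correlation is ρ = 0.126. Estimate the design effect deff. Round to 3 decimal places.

deff = 1 + (35 − 1)·0.126 = 1 + 4.284 = 5.284.

5.284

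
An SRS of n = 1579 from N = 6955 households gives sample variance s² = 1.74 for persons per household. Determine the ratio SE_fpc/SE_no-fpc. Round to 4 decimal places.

f = n/N = 1579/6955 = 0.22703091.
SE_no-fpc = √(s²/n) = 0.033195832; SE_fpc = √((1−f)s²/n) = 0.029185331.
Ratio = √(1−f) = 0.87918661.

0.8792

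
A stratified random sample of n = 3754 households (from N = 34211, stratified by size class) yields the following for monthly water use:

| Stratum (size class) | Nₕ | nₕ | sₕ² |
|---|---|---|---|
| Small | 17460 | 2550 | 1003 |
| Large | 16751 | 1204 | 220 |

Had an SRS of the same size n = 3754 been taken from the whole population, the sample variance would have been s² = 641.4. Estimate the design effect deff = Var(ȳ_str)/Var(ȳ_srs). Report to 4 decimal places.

Var(ȳ_str) = Σ Wₕ²(1−fₕ)sₕ²/nₕ with Wₕ = Nₕ/34211:
  Small: (17460/34211)²·(1−2550/17460)·1003/2550 = 0.087488526
  Large: (16751/34211)²·(1−1204/16751)·220/1204 = 0.04065856
  → Var(ȳ_str) = 0.12814709.
Var(ȳ_srs) = (1 − 3754/34211)·641.4/3754 = 0.1521094.
deff = 0.12814709 / 0.1521094 = 0.8425.

0.8425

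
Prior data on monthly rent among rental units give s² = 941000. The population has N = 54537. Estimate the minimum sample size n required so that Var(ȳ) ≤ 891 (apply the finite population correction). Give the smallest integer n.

1037

Without fpc, n₀ = s²/D = 941000/891 = 1056.1167.
With fpc, (1 − n/N)·s²/n ≤ D requires n ≥ n₀/(1 + n₀/N) = 1056.1167/(1 + 1056.1167/54537) = 1036.0534.
Rounding up, n = 1037.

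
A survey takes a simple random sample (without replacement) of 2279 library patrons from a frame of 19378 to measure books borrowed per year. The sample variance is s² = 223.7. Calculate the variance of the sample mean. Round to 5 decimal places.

Under SRS without replacement, Var(ȳ) = (1 − f)·s²/n with f = n/N = 2279/19378 = 0.11760760.
Var(ȳ) = (1 − 0.11760760)·223.7/2279 = 0.88239240·0.098157086 = 0.086613067.

0.08661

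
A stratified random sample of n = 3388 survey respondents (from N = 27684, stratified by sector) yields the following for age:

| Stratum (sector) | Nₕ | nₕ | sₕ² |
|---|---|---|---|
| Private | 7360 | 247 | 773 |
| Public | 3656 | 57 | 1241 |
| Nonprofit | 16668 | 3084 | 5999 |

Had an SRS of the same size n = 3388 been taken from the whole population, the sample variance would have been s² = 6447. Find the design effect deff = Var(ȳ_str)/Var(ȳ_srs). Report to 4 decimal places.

Var(ȳ_str) = Σ Wₕ²(1−fₕ)sₕ²/nₕ with Wₕ = Nₕ/27684:
  Private: (7360/27684)²·(1−247/7360)·773/247 = 0.21377429
  Public: (3656/27684)²·(1−57/3656)·1241/57 = 0.37378966
  Nonprofit: (16668/27684)²·(1−3084/16668)·5999/3084 = 0.57466927
  → Var(ȳ_str) = 1.1622332.
Var(ȳ_srs) = (1 − 3388/27684)·6447/3388 = 1.6700144.
deff = 1.1622332 / 1.6700144 = 0.6959.

0.6959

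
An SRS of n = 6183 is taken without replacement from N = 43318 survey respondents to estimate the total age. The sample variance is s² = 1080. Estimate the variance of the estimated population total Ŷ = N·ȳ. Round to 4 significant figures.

Var(Ŷ) = N²·Var(ȳ) = N²·(1 − n/N)·s²/n.
f = 6183/43318 = 0.14273512; Var(ȳ) = 0.85726488·1080/6183 = 0.14974059.
Var(Ŷ) = 43318² · 0.14974059 = 2.809806 × 10^8.

2.810 × 10^8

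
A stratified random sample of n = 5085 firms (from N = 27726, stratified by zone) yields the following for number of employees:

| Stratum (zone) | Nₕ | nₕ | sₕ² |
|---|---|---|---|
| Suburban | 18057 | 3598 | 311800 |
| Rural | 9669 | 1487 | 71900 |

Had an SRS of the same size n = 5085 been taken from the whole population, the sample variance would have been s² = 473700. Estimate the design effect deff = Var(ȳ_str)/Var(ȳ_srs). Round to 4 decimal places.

0.4523

Var(ȳ_str) = Σ Wₕ²(1−fₕ)sₕ²/nₕ with Wₕ = Nₕ/27726:
  Suburban: (18057/27726)²·(1−3598/18057)·311800/3598 = 29.432311
  Rural: (9669/27726)²·(1−1487/9669)·71900/1487 = 4.9760475
  → Var(ȳ_str) = 34.408359.
Var(ȳ_srs) = (1 − 5085/27726)·473700/5085 = 76.071296.
deff = 34.408359 / 76.071296 = 0.4523.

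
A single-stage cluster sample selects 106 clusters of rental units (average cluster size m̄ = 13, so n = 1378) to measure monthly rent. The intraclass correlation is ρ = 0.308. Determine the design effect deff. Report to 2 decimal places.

4.70

deff = 1 + (13 − 1)·0.308 = 1 + 3.696 = 4.696.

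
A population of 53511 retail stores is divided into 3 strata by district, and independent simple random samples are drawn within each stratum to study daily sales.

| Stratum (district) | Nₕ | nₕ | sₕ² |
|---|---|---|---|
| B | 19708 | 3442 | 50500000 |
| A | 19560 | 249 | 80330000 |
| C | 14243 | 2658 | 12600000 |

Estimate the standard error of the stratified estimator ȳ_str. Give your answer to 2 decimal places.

210.88

Var(ȳ_str) = Σₕ Wₕ²(1 − fₕ)sₕ²/nₕ with Wₕ = Nₕ/N, N = 53511.
B: Wₕ = 0.36829811; term = 0.36829811²·(1 − 0.17464989)·50500000/3442 = 1642.5466.
A: Wₕ = 0.36553232; term = 0.36553232²·(1 − 0.01273006)·80330000/249 = 42556.5.
C: Wₕ = 0.26616957; term = 0.26616957²·(1 − 0.18661799)·12600000/2658 = 273.16619.
Sum = 44472.213.
SE = √(44472.213) = 210.88.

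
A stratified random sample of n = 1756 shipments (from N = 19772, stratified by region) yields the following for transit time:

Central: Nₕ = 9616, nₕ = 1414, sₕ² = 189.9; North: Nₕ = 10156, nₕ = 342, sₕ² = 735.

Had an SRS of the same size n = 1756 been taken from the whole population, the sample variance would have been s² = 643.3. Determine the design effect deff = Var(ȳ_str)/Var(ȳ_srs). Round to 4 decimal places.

1.7226

Var(ȳ_str) = Σ Wₕ²(1−fₕ)sₕ²/nₕ with Wₕ = Nₕ/19772:
  Central: (9616/19772)²·(1−1414/9616)·189.9/1414 = 0.027094964
  North: (10156/19772)²·(1−342/10156)·735/342 = 0.54793466
  → Var(ȳ_str) = 0.57502962.
Var(ȳ_srs) = (1 − 1756/19772)·643.3/1756 = 0.33380805.
deff = 0.57502962 / 0.33380805 = 1.7226.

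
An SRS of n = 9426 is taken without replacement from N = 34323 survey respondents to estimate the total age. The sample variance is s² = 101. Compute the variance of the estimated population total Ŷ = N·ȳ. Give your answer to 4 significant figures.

9.156 × 10^6

Var(Ŷ) = N²·Var(ȳ) = N²·(1 − n/N)·s²/n.
f = 9426/34323 = 0.27462634; Var(ȳ) = 0.72537366·101/9426 = 0.0077724103.
Var(Ŷ) = 34323² · 0.0077724103 = 9.1564304 × 10^6.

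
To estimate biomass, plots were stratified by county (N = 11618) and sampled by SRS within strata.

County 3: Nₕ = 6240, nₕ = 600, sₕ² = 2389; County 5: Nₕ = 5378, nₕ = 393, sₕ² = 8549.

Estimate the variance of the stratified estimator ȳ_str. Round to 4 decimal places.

Var(ȳ_str) = Σₕ Wₕ²(1 − fₕ)sₕ²/nₕ with Wₕ = Nₕ/N, N = 11618.
County 3: Wₕ = 0.53709761; term = 0.53709761²·(1 − 0.09615385)·2389/600 = 1.0381637.
County 5: Wₕ = 0.46290239; term = 0.46290239²·(1 − 0.07307549)·8549/393 = 4.3206191.
Sum = 5.3587828.

5.3588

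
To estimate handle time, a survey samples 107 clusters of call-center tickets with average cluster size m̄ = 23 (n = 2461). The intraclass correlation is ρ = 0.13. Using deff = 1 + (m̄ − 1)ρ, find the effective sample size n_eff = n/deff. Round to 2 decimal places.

deff = 1 + (23 − 1)·0.13 = 1 + 2.86 = 3.86.
n_eff = 2461 / 3.86 = 637.56.

637.56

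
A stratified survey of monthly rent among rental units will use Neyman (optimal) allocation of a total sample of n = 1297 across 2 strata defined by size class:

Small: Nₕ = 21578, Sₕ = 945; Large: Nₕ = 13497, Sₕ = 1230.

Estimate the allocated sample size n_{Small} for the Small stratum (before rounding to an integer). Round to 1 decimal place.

Neyman allocation: nₕ = n·NₕSₕ / Σⱼ NⱼSⱼ.
Σ NⱼSⱼ = 21578·945 + 13497·1230 = 3.699252 × 10^7.
n_{Small} = 1297·21578·945 / (3.699252 × 10^7) = 714.9.

714.9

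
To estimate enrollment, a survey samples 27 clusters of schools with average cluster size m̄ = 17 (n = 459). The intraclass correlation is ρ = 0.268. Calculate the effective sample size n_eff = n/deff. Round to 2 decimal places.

deff = 1 + (17 − 1)·0.268 = 1 + 4.288 = 5.288.
n_eff = 459 / 5.288 = 86.80.

86.80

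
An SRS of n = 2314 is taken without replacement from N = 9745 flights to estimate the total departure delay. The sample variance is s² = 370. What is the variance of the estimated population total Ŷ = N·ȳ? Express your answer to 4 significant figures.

1.158 × 10^7

Var(Ŷ) = N²·Var(ȳ) = N²·(1 − n/N)·s²/n.
f = 2314/9745 = 0.23745511; Var(ȳ) = 0.76254489·370/2314 = 0.12192809.
Var(Ŷ) = 9745² · 0.12192809 = 1.1578904 × 10^7.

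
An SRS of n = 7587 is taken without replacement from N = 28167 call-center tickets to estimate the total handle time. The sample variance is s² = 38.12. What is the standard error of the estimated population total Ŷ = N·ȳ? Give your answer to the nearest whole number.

1707

Var(Ŷ) = N²·Var(ȳ) = N²·(1 − n/N)·s²/n.
f = 7587/28167 = 0.26935776; Var(ȳ) = 0.73064224·38.12/7587 = 0.003671027.
Var(Ŷ) = 28167² · 0.003671027 = 2.912519 × 10^6.
SE(Ŷ) = √(2.912519 × 10^6) = 1707.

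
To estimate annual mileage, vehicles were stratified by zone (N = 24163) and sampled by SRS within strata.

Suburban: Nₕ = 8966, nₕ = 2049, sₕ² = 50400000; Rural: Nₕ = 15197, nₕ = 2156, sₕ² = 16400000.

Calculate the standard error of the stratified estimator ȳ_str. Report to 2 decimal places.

72.08

Var(ȳ_str) = Σₕ Wₕ²(1 − fₕ)sₕ²/nₕ with Wₕ = Nₕ/N, N = 24163.
Suburban: Wₕ = 0.37106320; term = 0.37106320²·(1 − 0.22853000)·50400000/2049 = 2612.7832.
Rural: Wₕ = 0.62893680; term = 0.62893680²·(1 − 0.14187011)·16400000/2156 = 2582.0351.
Sum = 5194.8183.
SE = √(5194.8183) = 72.08.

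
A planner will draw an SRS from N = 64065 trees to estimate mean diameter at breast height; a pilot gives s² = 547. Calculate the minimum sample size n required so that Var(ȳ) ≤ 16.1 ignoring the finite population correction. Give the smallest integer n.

Without fpc, n₀ = s²/D = 547/16.1 = 33.9752.
Rounding up, n = 34.

34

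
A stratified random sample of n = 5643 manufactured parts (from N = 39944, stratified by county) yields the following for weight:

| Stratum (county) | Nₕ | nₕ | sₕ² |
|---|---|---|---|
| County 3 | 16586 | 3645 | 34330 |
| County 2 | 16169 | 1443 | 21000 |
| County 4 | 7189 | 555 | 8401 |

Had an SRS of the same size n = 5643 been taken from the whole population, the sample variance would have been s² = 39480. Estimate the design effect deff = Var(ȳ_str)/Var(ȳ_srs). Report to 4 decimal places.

Var(ȳ_str) = Σ Wₕ²(1−fₕ)sₕ²/nₕ with Wₕ = Nₕ/39944:
  County 3: (16586/39944)²·(1−3645/16586)·34330/3645 = 1.2670176
  County 2: (16169/39944)²·(1−1443/16169)·21000/1443 = 2.1717899
  County 4: (7189/39944)²·(1−555/7189)·8401/555 = 0.4524586
  → Var(ȳ_str) = 3.8912661.
Var(ȳ_srs) = (1 − 5643/39944)·39480/5643 = 6.0078948.
deff = 3.8912661 / 6.0078948 = 0.6477.

0.6477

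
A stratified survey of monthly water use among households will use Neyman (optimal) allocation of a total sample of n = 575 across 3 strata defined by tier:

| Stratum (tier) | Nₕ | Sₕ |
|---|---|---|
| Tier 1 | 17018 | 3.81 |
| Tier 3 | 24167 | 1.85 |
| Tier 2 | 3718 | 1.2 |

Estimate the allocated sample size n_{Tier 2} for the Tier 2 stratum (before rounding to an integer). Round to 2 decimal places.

Neyman allocation: nₕ = n·NₕSₕ / Σⱼ NⱼSⱼ.
Σ NⱼSⱼ = 17018·3.81 + 24167·1.85 + 3718·1.2 = 114009.13.
n_{Tier 2} = 575·3718·1.2 / 114009.13 = 22.50.

22.50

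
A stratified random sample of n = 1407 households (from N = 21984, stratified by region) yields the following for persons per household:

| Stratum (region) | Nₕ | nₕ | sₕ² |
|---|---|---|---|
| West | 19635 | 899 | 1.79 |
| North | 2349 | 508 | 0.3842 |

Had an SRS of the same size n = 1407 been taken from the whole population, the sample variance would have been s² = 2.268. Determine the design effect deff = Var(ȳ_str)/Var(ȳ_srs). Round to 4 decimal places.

1.0090

Var(ȳ_str) = Σ Wₕ²(1−fₕ)sₕ²/nₕ with Wₕ = Nₕ/21984:
  West: (19635/21984)²·(1−899/19635)·1.79/899 = 0.0015156108
  North: (2349/21984)²·(1−508/2349)·0.3842/508 = 6.7673248 × 10^-6
  → Var(ȳ_str) = 0.0015223781.
Var(ȳ_srs) = (1 − 1407/21984)·2.268/1407 = 0.0015087744.
deff = 0.0015223781 / 0.0015087744 = 1.0090.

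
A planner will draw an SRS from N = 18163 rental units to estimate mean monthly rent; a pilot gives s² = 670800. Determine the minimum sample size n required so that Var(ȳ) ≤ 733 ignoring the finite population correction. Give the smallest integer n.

Without fpc, n₀ = s²/D = 670800/733 = 915.1432.
Rounding up, n = 916.

916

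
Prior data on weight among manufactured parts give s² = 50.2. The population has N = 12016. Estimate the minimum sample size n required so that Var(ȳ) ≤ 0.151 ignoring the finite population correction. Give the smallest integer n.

Without fpc, n₀ = s²/D = 50.2/0.151 = 332.4503.
Rounding up, n = 333.

333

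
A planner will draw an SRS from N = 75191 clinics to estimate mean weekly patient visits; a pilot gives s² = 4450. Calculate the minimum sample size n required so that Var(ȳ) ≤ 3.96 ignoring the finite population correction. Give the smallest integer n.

Without fpc, n₀ = s²/D = 4450/3.96 = 1123.7374.
Rounding up, n = 1124.

1124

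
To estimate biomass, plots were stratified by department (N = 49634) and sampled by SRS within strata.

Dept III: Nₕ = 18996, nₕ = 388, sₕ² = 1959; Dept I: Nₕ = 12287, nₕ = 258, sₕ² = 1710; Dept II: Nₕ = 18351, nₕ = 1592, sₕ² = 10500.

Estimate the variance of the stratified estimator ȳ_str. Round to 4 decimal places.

1.9455

Var(ȳ_str) = Σₕ Wₕ²(1 − fₕ)sₕ²/nₕ with Wₕ = Nₕ/N, N = 49634.
Dept III: Wₕ = 0.38272152; term = 0.38272152²·(1 − 0.02042535)·1959/388 = 0.724446.
Dept I: Wₕ = 0.24755208; term = 0.24755208²·(1 − 0.02099780)·1710/258 = 0.3976429.
Dept II: Wₕ = 0.36972640; term = 0.36972640²·(1 − 0.08675277)·10500/1592 = 0.82337091.
Sum = 1.9454598.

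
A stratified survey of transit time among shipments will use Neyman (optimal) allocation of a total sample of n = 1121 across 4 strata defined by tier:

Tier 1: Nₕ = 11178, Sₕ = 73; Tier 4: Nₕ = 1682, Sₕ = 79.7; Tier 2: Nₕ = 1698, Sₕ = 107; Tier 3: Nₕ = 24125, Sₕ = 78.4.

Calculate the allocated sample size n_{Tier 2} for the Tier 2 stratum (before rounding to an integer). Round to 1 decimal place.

Neyman allocation: nₕ = n·NₕSₕ / Σⱼ NⱼSⱼ.
Σ NⱼSⱼ = 11178·73 + 1682·79.7 + 1698·107 + 24125·78.4 = 3.0231354 × 10^6.
n_{Tier 2} = 1121·1698·107 / (3.0231354 × 10^6) = 67.4.

67.4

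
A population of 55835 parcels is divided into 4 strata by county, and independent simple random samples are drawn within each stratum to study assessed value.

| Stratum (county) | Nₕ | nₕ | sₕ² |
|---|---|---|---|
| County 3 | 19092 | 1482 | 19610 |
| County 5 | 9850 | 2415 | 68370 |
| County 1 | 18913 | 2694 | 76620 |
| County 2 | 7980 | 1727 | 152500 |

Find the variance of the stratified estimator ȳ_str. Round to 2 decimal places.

Var(ȳ_str) = Σₕ Wₕ²(1 − fₕ)sₕ²/nₕ with Wₕ = Nₕ/N, N = 55835.
County 3: Wₕ = 0.34193606; term = 0.34193606²·(1 − 0.07762414)·19610/1482 = 1.4270104.
County 5: Wₕ = 0.17641264; term = 0.17641264²·(1 − 0.24517766)·68370/2415 = 0.66504741.
County 1: Wₕ = 0.33873019; term = 0.33873019²·(1 − 0.14244171)·76620/2694 = 2.7984401.
County 2: Wₕ = 0.14292111; term = 0.14292111²·(1 − 0.21641604)·152500/1727 = 1.4133697.
Sum = 6.3038676.

6.30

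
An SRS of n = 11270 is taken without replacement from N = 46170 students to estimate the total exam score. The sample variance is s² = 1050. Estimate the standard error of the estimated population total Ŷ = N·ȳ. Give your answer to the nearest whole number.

Var(Ŷ) = N²·Var(ȳ) = N²·(1 − n/N)·s²/n.
f = 11270/46170 = 0.24409790; Var(ȳ) = 0.75590210·1050/11270 = 0.070425662.
Var(Ŷ) = 46170² · 0.070425662 = 1.5012419 × 10^8.
SE(Ŷ) = √(1.5012419 × 10^8) = 12253.

12253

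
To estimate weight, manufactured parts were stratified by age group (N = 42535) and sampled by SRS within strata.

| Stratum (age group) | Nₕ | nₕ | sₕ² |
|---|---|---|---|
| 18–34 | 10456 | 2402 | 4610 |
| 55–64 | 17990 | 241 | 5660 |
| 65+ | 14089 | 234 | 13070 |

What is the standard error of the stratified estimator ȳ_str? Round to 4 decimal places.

3.2032

Var(ȳ_str) = Σₕ Wₕ²(1 − fₕ)sₕ²/nₕ with Wₕ = Nₕ/N, N = 42535.
18–34: Wₕ = 0.24582109; term = 0.24582109²·(1 − 0.22972456)·4610/2402 = 0.089333068.
55–64: Wₕ = 0.42294581; term = 0.42294581²·(1 − 0.01339633)·5660/241 = 4.1448762.
65+: Wₕ = 0.33123310; term = 0.33123310²·(1 − 0.01660870)·13070/234 = 6.026339.
Sum = 10.260548.
SE = √(10.260548) = 3.2032.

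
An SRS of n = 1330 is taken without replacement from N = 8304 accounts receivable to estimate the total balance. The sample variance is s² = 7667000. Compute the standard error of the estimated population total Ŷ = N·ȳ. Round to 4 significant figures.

577800

Var(Ŷ) = N²·Var(ȳ) = N²·(1 − n/N)·s²/n.
f = 1330/8304 = 0.16016378; Var(ȳ) = 0.83983622·7667000/1330 = 4841.3717.
Var(Ŷ) = 8304² · 4841.3717 = 3.3384364 × 10^11.
SE(Ŷ) = √(3.3384364 × 10^11) = 577800.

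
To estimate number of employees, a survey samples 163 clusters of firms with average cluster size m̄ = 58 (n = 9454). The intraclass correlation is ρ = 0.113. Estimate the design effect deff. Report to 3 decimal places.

7.441

deff = 1 + (58 − 1)·0.113 = 1 + 6.441 = 7.441.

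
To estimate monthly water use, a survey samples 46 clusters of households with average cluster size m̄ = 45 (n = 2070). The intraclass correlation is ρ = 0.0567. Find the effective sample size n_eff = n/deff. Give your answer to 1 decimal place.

592.3

deff = 1 + (45 − 1)·0.0567 = 1 + 2.4948 = 3.4948.
n_eff = 2070 / 3.4948 = 592.3.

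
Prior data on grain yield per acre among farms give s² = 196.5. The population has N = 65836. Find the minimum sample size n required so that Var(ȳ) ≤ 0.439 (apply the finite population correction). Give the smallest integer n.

445

Without fpc, n₀ = s²/D = 196.5/0.439 = 447.6082.
With fpc, (1 − n/N)·s²/n ≤ D requires n ≥ n₀/(1 + n₀/N) = 447.6082/(1 + 447.6082/65836) = 444.5855.
Rounding up, n = 445.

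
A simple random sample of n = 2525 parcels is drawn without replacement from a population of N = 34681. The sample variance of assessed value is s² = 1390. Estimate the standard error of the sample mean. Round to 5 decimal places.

Under SRS without replacement, Var(ȳ) = (1 − f)·s²/n with f = n/N = 2525/34681 = 0.07280644.
Var(ȳ) = (1 − 0.07280644)·1390/2525 = 0.92719356·0.55049505 = 0.51041547.
SE(ȳ) = √(0.51041547) = 0.71443.

0.71443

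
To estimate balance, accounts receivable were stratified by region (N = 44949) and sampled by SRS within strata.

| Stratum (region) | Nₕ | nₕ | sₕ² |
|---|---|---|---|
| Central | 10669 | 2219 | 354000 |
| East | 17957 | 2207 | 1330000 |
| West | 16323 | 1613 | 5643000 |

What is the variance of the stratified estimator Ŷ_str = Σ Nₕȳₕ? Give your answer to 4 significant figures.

Var(Ŷ_str) = Σₕ Nₕ²(1 − fₕ)sₕ²/nₕ.
Central: 10669²·(1 − 2219/10669)·354000/2219 = 1.4382235 × 10^10.
East: 17957²·(1 − 2207/17957)·1330000/2207 = 1.7043691 × 10^11.
West: 16323²·(1 − 1613/16323)·5643000/1613 = 8.400175 × 10^11.
Sum = 1.0248366 × 10^12.

1.025 × 10^12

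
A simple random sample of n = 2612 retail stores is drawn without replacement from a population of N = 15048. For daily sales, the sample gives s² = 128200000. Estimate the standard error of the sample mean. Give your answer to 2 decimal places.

201.40

Under SRS without replacement, Var(ȳ) = (1 − f)·s²/n with f = n/N = 2612/15048 = 0.17357788.
Var(ȳ) = (1 − 0.17357788)·128200000/2612 = 0.82642212·49081.164 = 40561.759.
SE(ȳ) = √(40561.759) = 201.40.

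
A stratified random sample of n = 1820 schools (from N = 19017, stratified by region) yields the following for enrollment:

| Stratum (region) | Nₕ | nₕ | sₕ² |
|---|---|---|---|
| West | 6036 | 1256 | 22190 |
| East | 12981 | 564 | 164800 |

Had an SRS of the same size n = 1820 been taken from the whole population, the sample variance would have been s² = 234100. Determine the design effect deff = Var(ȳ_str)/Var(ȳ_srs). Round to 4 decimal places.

Var(ȳ_str) = Σ Wₕ²(1−fₕ)sₕ²/nₕ with Wₕ = Nₕ/19017:
  West: (6036/19017)²·(1−1256/6036)·22190/1256 = 1.409486
  East: (12981/19017)²·(1−564/12981)·164800/564 = 130.23236
  → Var(ȳ_str) = 131.64185.
Var(ȳ_srs) = (1 − 1820/19017)·234100/1820 = 116.31634.
deff = 131.64185 / 116.31634 = 1.1318.

1.1318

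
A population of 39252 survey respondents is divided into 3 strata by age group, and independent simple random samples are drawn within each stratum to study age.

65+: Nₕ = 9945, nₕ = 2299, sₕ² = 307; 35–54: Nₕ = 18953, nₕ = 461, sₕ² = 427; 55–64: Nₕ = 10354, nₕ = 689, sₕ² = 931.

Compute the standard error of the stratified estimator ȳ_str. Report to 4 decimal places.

0.5523

Var(ȳ_str) = Σₕ Wₕ²(1 − fₕ)sₕ²/nₕ with Wₕ = Nₕ/N, N = 39252.
65+: Wₕ = 0.25336289; term = 0.25336289²·(1 − 0.23117144)·307/2299 = 0.0065904475.
35–54: Wₕ = 0.48285438; term = 0.48285438²·(1 − 0.02432333)·427/461 = 0.21070033.
55–64: Wₕ = 0.26378274; term = 0.26378274²·(1 − 0.06654433)·931/689 = 0.087764099.
Sum = 0.30505488.
SE = √(0.30505488) = 0.5523.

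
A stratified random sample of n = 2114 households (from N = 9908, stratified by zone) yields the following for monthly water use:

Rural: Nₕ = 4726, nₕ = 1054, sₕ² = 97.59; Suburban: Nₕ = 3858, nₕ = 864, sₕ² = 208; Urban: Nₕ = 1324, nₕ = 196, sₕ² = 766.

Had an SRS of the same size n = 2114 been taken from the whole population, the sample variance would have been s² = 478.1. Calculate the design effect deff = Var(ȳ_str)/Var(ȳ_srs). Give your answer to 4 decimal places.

Var(ȳ_str) = Σ Wₕ²(1−fₕ)sₕ²/nₕ with Wₕ = Nₕ/9908:
  Rural: (4726/9908)²·(1−1054/4726)·97.59/1054 = 0.016367754
  Suburban: (3858/9908)²·(1−864/3858)·208/864 = 0.028326415
  Urban: (1324/9908)²·(1−196/1324)·766/196 = 0.059456287
  → Var(ȳ_str) = 0.10415046.
Var(ȳ_srs) = (1 − 2114/9908)·478.1/2114 = 0.177905.
deff = 0.10415046 / 0.177905 = 0.5854.

0.5854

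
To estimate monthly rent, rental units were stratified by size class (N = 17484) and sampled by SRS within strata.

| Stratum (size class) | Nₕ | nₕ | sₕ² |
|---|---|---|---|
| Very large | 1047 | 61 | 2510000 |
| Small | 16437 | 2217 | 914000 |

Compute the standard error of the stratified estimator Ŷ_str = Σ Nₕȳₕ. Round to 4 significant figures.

372600

Var(Ŷ_str) = Σₕ Nₕ²(1 − fₕ)sₕ²/nₕ.
Very large: 1047²·(1 − 61/1047)·2510000/61 = 4.2478335 × 10^10.
Small: 16437²·(1 − 2217/16437)·914000/2217 = 9.6361301 × 10^10.
Sum = 1.3883964 × 10^11.
SE = √(1.3883964 × 10^11) = 372600.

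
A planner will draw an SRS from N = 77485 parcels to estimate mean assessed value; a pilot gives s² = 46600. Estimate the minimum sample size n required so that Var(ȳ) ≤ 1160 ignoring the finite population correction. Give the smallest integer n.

41

Without fpc, n₀ = s²/D = 46600/1160 = 40.1724.
Rounding up, n = 41.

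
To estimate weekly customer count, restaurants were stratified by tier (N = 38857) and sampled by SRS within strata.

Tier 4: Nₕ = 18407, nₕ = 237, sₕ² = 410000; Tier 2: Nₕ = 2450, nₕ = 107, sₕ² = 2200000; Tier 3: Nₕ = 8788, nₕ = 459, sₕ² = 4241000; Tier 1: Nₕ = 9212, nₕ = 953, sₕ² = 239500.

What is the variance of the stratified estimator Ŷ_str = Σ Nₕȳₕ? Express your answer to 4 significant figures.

1.392 × 10^12

Var(Ŷ_str) = Σₕ Nₕ²(1 − fₕ)sₕ²/nₕ.
Tier 4: 18407²·(1 − 237/18407)·410000/237 = 5.7859337 × 10^11.
Tier 2: 2450²·(1 − 107/2450)·2200000/107 = 1.1802589 × 10^11.
Tier 3: 8788²·(1 − 459/8788)·4241000/459 = 6.7629861 × 10^11.
Tier 1: 9212²·(1 − 953/9212)·239500/953 = 1.912027 × 10^10.
Sum = 1.3920381 × 10^12.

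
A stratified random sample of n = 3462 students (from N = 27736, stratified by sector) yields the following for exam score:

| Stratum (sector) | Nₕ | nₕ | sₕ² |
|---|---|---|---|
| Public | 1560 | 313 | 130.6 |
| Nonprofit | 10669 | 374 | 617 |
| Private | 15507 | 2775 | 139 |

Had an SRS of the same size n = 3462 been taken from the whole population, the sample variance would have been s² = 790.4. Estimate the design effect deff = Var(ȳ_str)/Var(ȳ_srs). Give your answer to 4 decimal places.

1.2485

Var(ȳ_str) = Σ Wₕ²(1−fₕ)sₕ²/nₕ with Wₕ = Nₕ/27736:
  Public: (1560/27736)²·(1−313/1560)·130.6/313 = 0.0010551209
  Nonprofit: (10669/27736)²·(1−374/10669)·617/374 = 0.23554613
  Private: (15507/27736)²·(1−2775/15507)·139/2775 = 0.012855488
  → Var(ȳ_str) = 0.24945674.
Var(ȳ_srs) = (1 − 3462/27736)·790.4/3462 = 0.19981008.
deff = 0.24945674 / 0.19981008 = 1.2485.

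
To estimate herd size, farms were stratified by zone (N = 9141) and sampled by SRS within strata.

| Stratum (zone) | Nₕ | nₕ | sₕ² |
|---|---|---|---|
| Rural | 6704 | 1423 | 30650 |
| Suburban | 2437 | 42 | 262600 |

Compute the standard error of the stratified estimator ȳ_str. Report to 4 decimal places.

Var(ȳ_str) = Σₕ Wₕ²(1 − fₕ)sₕ²/nₕ with Wₕ = Nₕ/N, N = 9141.
Rural: Wₕ = 0.73339897; term = 0.73339897²·(1 − 0.21226134)·30650/1423 = 9.1261654.
Suburban: Wₕ = 0.26660103; term = 0.26660103²·(1 − 0.01723430)·262600/42 = 436.73607.
Sum = 445.86224.
SE = √(445.86224) = 21.1155.

21.1155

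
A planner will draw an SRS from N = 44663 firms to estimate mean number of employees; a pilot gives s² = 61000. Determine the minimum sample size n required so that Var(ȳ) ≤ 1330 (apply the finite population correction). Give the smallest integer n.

46

Without fpc, n₀ = s²/D = 61000/1330 = 45.8647.
With fpc, (1 − n/N)·s²/n ≤ D requires n ≥ n₀/(1 + n₀/N) = 45.8647/(1 + 45.8647/44663) = 45.8176.
Rounding up, n = 46.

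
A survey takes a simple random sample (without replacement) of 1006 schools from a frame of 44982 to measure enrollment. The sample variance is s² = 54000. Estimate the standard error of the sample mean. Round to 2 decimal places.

Under SRS without replacement, Var(ȳ) = (1 − f)·s²/n with f = n/N = 1006/44982 = 0.02236450.
Var(ȳ) = (1 − 0.02236450)·54000/1006 = 0.97763550·53.677932 = 52.477452.
SE(ȳ) = √(52.477452) = 7.24.

7.24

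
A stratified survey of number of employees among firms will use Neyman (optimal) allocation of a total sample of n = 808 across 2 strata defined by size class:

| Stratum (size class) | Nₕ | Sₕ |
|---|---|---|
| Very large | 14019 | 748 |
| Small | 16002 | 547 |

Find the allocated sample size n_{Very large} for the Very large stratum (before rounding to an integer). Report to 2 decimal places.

Neyman allocation: nₕ = n·NₕSₕ / Σⱼ NⱼSⱼ.
Σ NⱼSⱼ = 14019·748 + 16002·547 = 1.9239306 × 10^7.
n_{Very large} = 808·14019·748 / (1.9239306 × 10^7) = 440.39.

440.39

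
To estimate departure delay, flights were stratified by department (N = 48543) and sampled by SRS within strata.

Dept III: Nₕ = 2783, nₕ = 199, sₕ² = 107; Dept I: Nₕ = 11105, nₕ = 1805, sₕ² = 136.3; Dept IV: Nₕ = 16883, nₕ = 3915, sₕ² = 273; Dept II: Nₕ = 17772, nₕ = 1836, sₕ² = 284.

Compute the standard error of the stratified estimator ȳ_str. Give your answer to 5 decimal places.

Var(ȳ_str) = Σₕ Wₕ²(1 − fₕ)sₕ²/nₕ with Wₕ = Nₕ/N, N = 48543.
Dept III: Wₕ = 0.05733061; term = 0.05733061²·(1 − 0.07150557)·107/199 = 0.0016409041.
Dept I: Wₕ = 0.22876625; term = 0.22876625²·(1 − 0.16253940)·136.3/1805 = 0.0033095347.
Dept IV: Wₕ = 0.34779474; term = 0.34779474²·(1 − 0.23189007)·273/3915 = 0.0064788851.
Dept II: Wₕ = 0.36610840; term = 0.36610840²·(1 − 0.10330858)·284/1836 = 0.018591227.
Sum = 0.030020551.
SE = √(0.030020551) = 0.17326.

0.17326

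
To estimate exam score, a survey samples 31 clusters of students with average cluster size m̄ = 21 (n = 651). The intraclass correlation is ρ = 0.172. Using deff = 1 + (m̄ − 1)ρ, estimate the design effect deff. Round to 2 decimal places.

4.44

deff = 1 + (21 − 1)·0.172 = 1 + 3.44 = 4.44.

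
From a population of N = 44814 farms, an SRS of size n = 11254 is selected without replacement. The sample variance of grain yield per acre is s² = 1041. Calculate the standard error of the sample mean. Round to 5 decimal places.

0.26319

Under SRS without replacement, Var(ȳ) = (1 − f)·s²/n with f = n/N = 11254/44814 = 0.25112688.
Var(ȳ) = (1 − 0.25112688)·1041/11254 = 0.74887312·0.092500444 = 0.069271096.
SE(ȳ) = √(0.069271096) = 0.26319.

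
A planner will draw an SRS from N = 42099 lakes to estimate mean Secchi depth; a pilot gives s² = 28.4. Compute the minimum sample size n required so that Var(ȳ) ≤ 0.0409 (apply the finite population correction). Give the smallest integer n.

Without fpc, n₀ = s²/D = 28.4/0.0409 = 694.3765.
With fpc, (1 − n/N)·s²/n ≤ D requires n ≥ n₀/(1 + n₀/N) = 694.3765/(1 + 694.3765/42099) = 683.1094.
Rounding up, n = 684.

684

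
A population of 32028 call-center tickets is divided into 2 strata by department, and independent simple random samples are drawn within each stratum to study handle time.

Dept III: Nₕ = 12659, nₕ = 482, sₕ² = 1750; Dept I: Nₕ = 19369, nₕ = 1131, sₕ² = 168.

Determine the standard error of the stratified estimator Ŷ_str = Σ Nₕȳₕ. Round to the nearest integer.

Var(Ŷ_str) = Σₕ Nₕ²(1 − fₕ)sₕ²/nₕ.
Dept III: 12659²·(1 − 482/12659)·1750/482 = 5.5966831 × 10^8.
Dept I: 19369²·(1 − 1131/19369)·168/1131 = 5.2472419 × 10^7.
Sum = 6.1214073 × 10^8.
SE = √(6.1214073 × 10^8) = 24741.

24741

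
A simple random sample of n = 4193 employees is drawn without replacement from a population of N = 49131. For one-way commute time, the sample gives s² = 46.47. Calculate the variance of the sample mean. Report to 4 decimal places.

Under SRS without replacement, Var(ȳ) = (1 − f)·s²/n with f = n/N = 4193/49131 = 0.08534327.
Var(ȳ) = (1 − 0.08534327)·46.47/4193 = 0.91465673·0.011082757 = 0.010136918.

0.0101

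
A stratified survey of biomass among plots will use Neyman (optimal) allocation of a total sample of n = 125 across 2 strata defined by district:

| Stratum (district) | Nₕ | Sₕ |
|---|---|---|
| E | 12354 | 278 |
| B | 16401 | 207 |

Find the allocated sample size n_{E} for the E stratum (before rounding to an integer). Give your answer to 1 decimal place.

Neyman allocation: nₕ = n·NₕSₕ / Σⱼ NⱼSⱼ.
Σ NⱼSⱼ = 12354·278 + 16401·207 = 6.829419 × 10^6.
n_{E} = 125·12354·278 / (6.829419 × 10^6) = 62.9.

62.9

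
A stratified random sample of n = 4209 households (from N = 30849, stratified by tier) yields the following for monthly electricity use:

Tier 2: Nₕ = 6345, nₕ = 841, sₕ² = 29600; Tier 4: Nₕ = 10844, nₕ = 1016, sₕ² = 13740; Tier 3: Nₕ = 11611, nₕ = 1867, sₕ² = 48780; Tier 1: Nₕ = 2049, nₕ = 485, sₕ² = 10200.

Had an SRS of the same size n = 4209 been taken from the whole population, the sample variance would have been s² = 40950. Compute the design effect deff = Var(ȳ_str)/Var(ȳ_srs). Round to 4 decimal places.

0.7121

Var(ȳ_str) = Σ Wₕ²(1−fₕ)sₕ²/nₕ with Wₕ = Nₕ/30849:
  Tier 2: (6345/30849)²·(1−841/6345)·29600/841 = 1.2915868
  Tier 4: (10844/30849)²·(1−1016/10844)·13740/1016 = 1.5144868
  Tier 3: (11611/30849)²·(1−1867/11611)·48780/1867 = 3.1061484
  Tier 1: (2049/30849)²·(1−485/2049)·10200/485 = 0.070819843
  → Var(ȳ_str) = 5.9830418.
Var(ȳ_srs) = (1 − 4209/30849)·40950/4209 = 8.4017182.
deff = 5.9830418 / 8.4017182 = 0.7121.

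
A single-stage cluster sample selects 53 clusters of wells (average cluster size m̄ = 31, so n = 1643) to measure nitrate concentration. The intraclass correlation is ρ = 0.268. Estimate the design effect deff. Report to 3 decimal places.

deff = 1 + (31 − 1)·0.268 = 1 + 8.04 = 9.04.

9.040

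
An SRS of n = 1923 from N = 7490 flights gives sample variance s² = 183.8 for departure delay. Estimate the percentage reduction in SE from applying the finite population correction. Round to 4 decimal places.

13.7876

f = n/N = 1923/7490 = 0.25674232.
SE_no-fpc = √(s²/n) = 0.30915987; SE_fpc = √((1−f)s²/n) = 0.26653412.
Ratio = √(1−f) = 0.86212393. Reduction = 100·(1 − 0.86212393) = 13.7876%.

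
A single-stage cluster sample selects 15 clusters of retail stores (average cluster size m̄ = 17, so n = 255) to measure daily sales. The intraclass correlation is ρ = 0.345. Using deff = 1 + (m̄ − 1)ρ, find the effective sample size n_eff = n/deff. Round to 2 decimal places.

deff = 1 + (17 − 1)·0.345 = 1 + 5.52 = 6.52.
n_eff = 255 / 6.52 = 39.11.

39.11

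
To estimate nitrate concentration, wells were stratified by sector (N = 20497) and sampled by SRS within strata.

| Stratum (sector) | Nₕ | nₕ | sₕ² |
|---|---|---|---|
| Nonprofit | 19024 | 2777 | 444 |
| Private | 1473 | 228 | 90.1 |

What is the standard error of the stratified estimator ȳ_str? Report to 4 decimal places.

0.3455

Var(ȳ_str) = Σₕ Wₕ²(1 − fₕ)sₕ²/nₕ with Wₕ = Nₕ/N, N = 20497.
Nonprofit: Wₕ = 0.92813582; term = 0.92813582²·(1 − 0.14597351)·444/2777 = 0.11762551.
Private: Wₕ = 0.07186418; term = 0.07186418²·(1 − 0.15478615)·90.1/228 = 0.0017249696.
Sum = 0.11935048.
SE = √(0.11935048) = 0.3455.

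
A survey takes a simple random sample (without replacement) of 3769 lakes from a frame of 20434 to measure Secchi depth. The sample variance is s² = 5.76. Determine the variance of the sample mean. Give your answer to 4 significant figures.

Under SRS without replacement, Var(ȳ) = (1 − f)·s²/n with f = n/N = 3769/20434 = 0.18444749.
Var(ȳ) = (1 − 0.18444749)·5.76/3769 = 0.81555251·0.0015282568 = 0.0012463737.

0.001246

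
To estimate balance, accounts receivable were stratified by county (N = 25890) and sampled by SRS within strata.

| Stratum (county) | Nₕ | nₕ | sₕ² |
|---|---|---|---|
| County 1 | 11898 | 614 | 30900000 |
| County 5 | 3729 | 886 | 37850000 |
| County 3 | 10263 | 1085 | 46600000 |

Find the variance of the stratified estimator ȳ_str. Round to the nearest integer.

Var(ȳ_str) = Σₕ Wₕ²(1 − fₕ)sₕ²/nₕ with Wₕ = Nₕ/N, N = 25890.
County 1: Wₕ = 0.45955968; term = 0.45955968²·(1 − 0.05160531)·30900000/614 = 10080.058.
County 5: Wₕ = 0.14403244; term = 0.14403244²·(1 − 0.23759721)·37850000/886 = 675.67415.
County 3: Wₕ = 0.39640788; term = 0.39640788²·(1 − 0.10571958)·46600000/1085 = 6035.5168.
Sum = 16791.249.

16791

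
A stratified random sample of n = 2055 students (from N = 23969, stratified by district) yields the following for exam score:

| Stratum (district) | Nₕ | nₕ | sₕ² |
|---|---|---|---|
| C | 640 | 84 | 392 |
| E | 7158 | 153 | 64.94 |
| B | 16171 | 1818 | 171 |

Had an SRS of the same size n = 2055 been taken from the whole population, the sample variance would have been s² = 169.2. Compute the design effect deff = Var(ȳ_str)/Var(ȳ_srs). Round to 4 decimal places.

Var(ȳ_str) = Σ Wₕ²(1−fₕ)sₕ²/nₕ with Wₕ = Nₕ/23969:
  C: (640/23969)²·(1−84/640)·392/84 = 0.0028904251
  E: (7158/23969)²·(1−153/7158)·64.94/153 = 0.037044254
  B: (16171/23969)²·(1−1818/16171)·171/1818 = 0.037999857
  → Var(ȳ_str) = 0.077934536.
Var(ȳ_srs) = (1 − 2055/23969)·169.2/2055 = 0.075276648.
deff = 0.077934536 / 0.075276648 = 1.0353.

1.0353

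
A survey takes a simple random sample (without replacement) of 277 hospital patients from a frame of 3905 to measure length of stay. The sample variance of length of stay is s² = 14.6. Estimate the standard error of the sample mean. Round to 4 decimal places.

Under SRS without replacement, Var(ȳ) = (1 − f)·s²/n with f = n/N = 277/3905 = 0.07093470.
Var(ȳ) = (1 − 0.07093470)·14.6/277 = 0.92906530·0.052707581 = 0.048968785.
SE(ȳ) = √(0.048968785) = 0.2213.

0.2213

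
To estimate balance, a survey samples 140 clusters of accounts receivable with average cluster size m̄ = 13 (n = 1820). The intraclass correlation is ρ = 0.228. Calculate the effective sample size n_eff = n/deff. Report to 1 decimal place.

487.2

deff = 1 + (13 − 1)·0.228 = 1 + 2.736 = 3.736.
n_eff = 1820 / 3.736 = 487.2.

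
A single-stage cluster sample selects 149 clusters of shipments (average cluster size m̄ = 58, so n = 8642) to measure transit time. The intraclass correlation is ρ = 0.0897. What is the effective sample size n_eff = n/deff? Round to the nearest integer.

1414

deff = 1 + (58 − 1)·0.0897 = 1 + 5.1129 = 6.1129.
n_eff = 8642 / 6.1129 = 1414.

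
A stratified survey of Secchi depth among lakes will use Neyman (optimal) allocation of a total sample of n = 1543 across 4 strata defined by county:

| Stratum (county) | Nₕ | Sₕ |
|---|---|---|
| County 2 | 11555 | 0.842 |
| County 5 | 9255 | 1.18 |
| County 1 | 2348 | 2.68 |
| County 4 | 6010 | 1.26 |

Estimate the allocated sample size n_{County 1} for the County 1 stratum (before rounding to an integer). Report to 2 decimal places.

Neyman allocation: nₕ = n·NₕSₕ / Σⱼ NⱼSⱼ.
Σ NⱼSⱼ = 11555·0.842 + 9255·1.18 + 2348·2.68 + 6010·1.26 = 34515.45.
n_{County 1} = 1543·2348·2.68 / 34515.45 = 281.31.

281.31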